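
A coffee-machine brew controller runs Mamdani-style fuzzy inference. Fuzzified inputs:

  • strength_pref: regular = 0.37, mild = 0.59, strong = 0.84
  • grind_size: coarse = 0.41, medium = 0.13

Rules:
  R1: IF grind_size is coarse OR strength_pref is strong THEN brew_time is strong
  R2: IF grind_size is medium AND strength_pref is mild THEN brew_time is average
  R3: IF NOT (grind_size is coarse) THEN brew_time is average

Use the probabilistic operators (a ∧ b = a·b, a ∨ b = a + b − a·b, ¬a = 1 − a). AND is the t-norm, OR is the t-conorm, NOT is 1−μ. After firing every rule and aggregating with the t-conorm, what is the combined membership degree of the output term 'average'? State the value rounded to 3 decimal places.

0.621

R1: coarse=0.41, strong=0.84; OR[a + b − a·b] → w = 0.9056
R2: medium=0.13, mild=0.59; AND[a·b] → w = 0.0767
R3: ¬coarse=1−0.41=0.59 → w = 0.5900
Rules with consequent 'average': {R2, R3} → strengths 0.0767, 0.5900
Aggregate via t-conorm [a + b − a·b]: 0.6214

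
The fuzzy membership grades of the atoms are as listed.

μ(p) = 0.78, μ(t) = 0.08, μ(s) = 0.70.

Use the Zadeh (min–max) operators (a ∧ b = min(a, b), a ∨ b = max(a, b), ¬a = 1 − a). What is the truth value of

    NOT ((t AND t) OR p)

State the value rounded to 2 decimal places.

0.22

t AND t = min(a, b) on (0.08, 0.08) = 0.08
(t AND t) OR p = max(a, b) on (0.08, 0.78) = 0.78
NOT ((t AND t) OR p) = 1 − 0.78 = 0.22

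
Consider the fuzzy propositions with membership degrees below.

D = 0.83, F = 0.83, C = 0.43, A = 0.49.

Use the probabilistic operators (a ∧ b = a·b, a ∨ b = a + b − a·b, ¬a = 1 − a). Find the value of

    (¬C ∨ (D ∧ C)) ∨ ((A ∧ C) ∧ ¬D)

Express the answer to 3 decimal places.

¬C = 1 − 0.4300 = 0.5700
D ∧ C = a·b on (0.8300, 0.4300) = 0.3569
¬C ∨ (D ∧ C) = a + b − a·b on (0.5700, 0.3569) = 0.7235
A ∧ C = a·b on (0.4900, 0.4300) = 0.2107
¬D = 1 − 0.8300 = 0.1700
(A ∧ C) ∧ ¬D = a·b on (0.2107, 0.1700) = 0.0358
(¬C ∨ (D ∧ C)) ∨ ((A ∧ C) ∧ ¬D) = a + b − a·b on (0.7235, 0.0358) = 0.7334

0.733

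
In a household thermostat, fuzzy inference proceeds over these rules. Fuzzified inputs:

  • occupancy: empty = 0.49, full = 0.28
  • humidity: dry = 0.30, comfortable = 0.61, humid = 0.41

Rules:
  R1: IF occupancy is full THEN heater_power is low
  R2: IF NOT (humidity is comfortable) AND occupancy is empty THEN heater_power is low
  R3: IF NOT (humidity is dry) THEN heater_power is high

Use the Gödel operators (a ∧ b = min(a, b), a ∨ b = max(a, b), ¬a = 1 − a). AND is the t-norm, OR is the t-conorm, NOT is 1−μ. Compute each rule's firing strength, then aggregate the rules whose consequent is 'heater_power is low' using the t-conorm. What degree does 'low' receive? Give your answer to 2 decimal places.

R1: full=0.28 → w = 0.28
R2: ¬comfortable=1−0.61=0.39, empty=0.49; AND[min(a, b)] → w = 0.39
R3: ¬dry=1−0.30=0.70 → w = 0.70
Rules with consequent 'low': {R1, R2} → strengths 0.28, 0.39
Aggregate via t-conorm [max(a, b)]: 0.39

0.39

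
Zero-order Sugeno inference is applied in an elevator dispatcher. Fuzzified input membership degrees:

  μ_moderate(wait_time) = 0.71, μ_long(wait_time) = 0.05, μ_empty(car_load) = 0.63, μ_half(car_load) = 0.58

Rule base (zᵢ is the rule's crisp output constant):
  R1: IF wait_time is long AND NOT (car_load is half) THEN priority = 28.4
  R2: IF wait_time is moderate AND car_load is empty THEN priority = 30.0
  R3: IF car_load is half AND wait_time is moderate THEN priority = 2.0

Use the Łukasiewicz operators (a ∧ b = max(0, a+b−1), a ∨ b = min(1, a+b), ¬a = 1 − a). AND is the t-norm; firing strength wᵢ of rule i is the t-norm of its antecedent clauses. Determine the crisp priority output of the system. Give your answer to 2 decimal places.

R1 (z=28.4): long=0.05, ¬half=1−0.58=0.42; AND[max(0, a+b−1)] → w = 0.00
R2 (z=30.0): moderate=0.71, empty=0.63; AND[max(0, a+b−1)] → w = 0.34
R3 (z=2.0): half=0.58, moderate=0.71; AND[max(0, a+b−1)] → w = 0.29
Weighted average = (0.00·28.4 + 0.34·30.0 + 0.29·2.0) / (0.00 + 0.34 + 0.29)
  = 10.7800 / 0.6300 = 17.11

17.11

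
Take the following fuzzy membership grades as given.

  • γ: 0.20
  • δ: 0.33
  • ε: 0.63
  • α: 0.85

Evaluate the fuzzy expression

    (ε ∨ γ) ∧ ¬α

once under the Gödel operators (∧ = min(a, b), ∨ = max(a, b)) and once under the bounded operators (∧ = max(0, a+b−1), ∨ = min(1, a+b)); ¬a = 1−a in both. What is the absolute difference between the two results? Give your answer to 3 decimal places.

0.150

Under Gödel:
  ε ∨ γ = max(a, b) on (0.63, 0.20) = 0.63
  ¬α = 1 − 0.85 = 0.15
  (ε ∨ γ) ∧ ¬α = min(a, b) on (0.63, 0.15) = 0.15
  → value = 0.1500
Under bounded:
  ε ∨ γ = min(1, a+b) on (0.63, 0.20) = 0.83
  ¬α = 1 − 0.85 = 0.15
  (ε ∨ γ) ∧ ¬α = max(0, a+b−1) on (0.83, 0.15) = 0.00
  → value = 0.0000
|0.1500 − 0.0000| = 0.150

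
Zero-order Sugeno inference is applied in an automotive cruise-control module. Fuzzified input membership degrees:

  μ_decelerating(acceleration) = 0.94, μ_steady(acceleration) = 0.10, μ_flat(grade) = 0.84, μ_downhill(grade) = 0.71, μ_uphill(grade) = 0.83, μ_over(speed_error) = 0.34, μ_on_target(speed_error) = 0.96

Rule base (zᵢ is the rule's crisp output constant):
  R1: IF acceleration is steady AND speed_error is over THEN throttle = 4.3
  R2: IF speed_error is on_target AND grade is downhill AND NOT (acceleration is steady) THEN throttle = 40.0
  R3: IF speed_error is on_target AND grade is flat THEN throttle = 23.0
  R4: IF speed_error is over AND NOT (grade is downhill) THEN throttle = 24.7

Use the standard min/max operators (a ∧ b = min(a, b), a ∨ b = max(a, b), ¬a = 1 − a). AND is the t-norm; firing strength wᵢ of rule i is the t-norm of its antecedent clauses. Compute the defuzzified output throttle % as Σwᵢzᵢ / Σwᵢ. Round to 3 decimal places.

28.512

R1 (z=4.3): steady=0.10, over=0.34; AND[min(a, b)] → w = 0.10
R2 (z=40.0): on_target=0.96, downhill=0.71, ¬steady=1−0.10=0.90; AND[min(a, b)] → w = 0.71
R3 (z=23.0): on_target=0.96, flat=0.84; AND[min(a, b)] → w = 0.84
R4 (z=24.7): over=0.34, ¬downhill=1−0.71=0.29; AND[min(a, b)] → w = 0.29
Weighted average = (0.10·4.3 + 0.71·40.0 + 0.84·23.0 + 0.29·24.7) / (0.10 + 0.71 + 0.84 + 0.29)
  = 55.3130 / 1.9400 = 28.512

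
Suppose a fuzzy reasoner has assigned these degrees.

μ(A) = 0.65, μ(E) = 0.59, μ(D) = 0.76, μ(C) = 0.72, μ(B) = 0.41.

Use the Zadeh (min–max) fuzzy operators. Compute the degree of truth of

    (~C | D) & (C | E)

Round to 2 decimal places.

0.72

~C = 1 − 0.72 = 0.28
~C | D = max(a, b) on (0.28, 0.76) = 0.76
C | E = max(a, b) on (0.72, 0.59) = 0.72
(~C | D) & (C | E) = min(a, b) on (0.76, 0.72) = 0.72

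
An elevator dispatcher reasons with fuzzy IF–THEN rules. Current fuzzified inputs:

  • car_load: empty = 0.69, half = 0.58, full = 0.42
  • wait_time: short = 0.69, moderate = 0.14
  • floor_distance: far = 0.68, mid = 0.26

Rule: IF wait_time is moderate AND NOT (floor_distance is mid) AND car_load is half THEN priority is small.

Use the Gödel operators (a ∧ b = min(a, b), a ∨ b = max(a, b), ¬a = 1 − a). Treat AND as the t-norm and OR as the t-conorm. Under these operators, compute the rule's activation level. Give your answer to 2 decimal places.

firing strength: moderate=0.14, ¬mid=1−0.26=0.74, half=0.58; AND[min(a, b)] → w = 0.14

0.14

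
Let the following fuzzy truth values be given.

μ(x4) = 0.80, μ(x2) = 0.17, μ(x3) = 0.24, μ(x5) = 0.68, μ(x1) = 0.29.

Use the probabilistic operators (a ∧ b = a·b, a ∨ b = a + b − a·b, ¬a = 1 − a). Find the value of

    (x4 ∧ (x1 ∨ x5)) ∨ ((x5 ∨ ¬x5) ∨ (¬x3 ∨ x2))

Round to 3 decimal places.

x1 ∨ x5 = a + b − a·b on (0.2900, 0.6800) = 0.7728
x4 ∧ (x1 ∨ x5) = a·b on (0.8000, 0.7728) = 0.6182
¬x5 = 1 − 0.6800 = 0.3200
x5 ∨ ¬x5 = a + b − a·b on (0.6800, 0.3200) = 0.7824
¬x3 = 1 − 0.2400 = 0.7600
¬x3 ∨ x2 = a + b − a·b on (0.7600, 0.1700) = 0.8008
(x5 ∨ ¬x5) ∨ (¬x3 ∨ x2) = a + b − a·b on (0.7824, 0.8008) = 0.9567
(x4 ∧ (x1 ∨ x5)) ∨ ((x5 ∨ ¬x5) ∨ (¬x3 ∨ x2)) = a + b − a·b on (0.6182, 0.9567) = 0.9835

0.983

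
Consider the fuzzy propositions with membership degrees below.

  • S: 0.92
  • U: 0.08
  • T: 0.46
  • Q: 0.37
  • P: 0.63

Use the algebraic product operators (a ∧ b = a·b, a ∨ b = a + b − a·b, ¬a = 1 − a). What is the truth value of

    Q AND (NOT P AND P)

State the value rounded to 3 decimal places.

NOT P = 1 − 0.6300 = 0.3700
NOT P AND P = a·b on (0.3700, 0.6300) = 0.2331
Q AND (NOT P AND P) = a·b on (0.3700, 0.2331) = 0.0862

0.086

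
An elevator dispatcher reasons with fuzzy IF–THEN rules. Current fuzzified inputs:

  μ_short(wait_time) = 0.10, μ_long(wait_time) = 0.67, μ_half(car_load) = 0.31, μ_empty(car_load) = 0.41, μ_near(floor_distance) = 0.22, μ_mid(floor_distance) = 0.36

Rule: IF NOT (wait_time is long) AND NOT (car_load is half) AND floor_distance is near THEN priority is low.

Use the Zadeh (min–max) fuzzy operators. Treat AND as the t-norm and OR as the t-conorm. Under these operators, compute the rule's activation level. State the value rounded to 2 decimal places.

firing strength: ¬long=1−0.67=0.33, ¬half=1−0.31=0.69, near=0.22; AND[min(a, b)] → w = 0.22

0.22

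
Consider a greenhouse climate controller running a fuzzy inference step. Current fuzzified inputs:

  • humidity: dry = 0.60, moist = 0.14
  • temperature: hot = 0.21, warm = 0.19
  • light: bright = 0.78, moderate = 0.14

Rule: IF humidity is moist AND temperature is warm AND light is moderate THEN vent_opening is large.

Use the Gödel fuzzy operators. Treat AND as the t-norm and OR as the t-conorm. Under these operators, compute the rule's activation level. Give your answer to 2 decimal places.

firing strength: moist=0.14, warm=0.19, moderate=0.14; AND[min(a, b)] → w = 0.14

0.14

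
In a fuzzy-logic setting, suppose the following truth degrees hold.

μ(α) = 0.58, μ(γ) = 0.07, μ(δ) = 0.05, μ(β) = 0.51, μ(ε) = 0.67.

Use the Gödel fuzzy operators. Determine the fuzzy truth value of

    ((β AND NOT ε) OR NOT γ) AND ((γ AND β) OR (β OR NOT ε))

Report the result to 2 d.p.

NOT ε = 1 − 0.67 = 0.33
β AND NOT ε = min(a, b) on (0.51, 0.33) = 0.33
NOT γ = 1 − 0.07 = 0.93
(β AND NOT ε) OR NOT γ = max(a, b) on (0.33, 0.93) = 0.93
γ AND β = min(a, b) on (0.07, 0.51) = 0.07
NOT ε = 1 − 0.67 = 0.33
β OR NOT ε = max(a, b) on (0.51, 0.33) = 0.51
(γ AND β) OR (β OR NOT ε) = max(a, b) on (0.07, 0.51) = 0.51
((β AND NOT ε) OR NOT γ) AND ((γ AND β) OR (β OR NOT ε)) = min(a, b) on (0.93, 0.51) = 0.51

0.51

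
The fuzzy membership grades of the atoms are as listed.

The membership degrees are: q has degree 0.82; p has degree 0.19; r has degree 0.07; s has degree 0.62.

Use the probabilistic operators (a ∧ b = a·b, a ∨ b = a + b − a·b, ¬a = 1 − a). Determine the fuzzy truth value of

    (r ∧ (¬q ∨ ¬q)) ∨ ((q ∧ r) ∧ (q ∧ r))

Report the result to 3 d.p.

¬q = 1 − 0.8200 = 0.1800
¬q = 1 − 0.8200 = 0.1800
¬q ∨ ¬q = a + b − a·b on (0.1800, 0.1800) = 0.3276
r ∧ (¬q ∨ ¬q) = a·b on (0.0700, 0.3276) = 0.0229
q ∧ r = a·b on (0.8200, 0.0700) = 0.0574
q ∧ r = a·b on (0.8200, 0.0700) = 0.0574
(q ∧ r) ∧ (q ∧ r) = a·b on (0.0574, 0.0574) = 0.0033
(r ∧ (¬q ∨ ¬q)) ∨ ((q ∧ r) ∧ (q ∧ r)) = a + b − a·b on (0.0229, 0.0033) = 0.0262

0.026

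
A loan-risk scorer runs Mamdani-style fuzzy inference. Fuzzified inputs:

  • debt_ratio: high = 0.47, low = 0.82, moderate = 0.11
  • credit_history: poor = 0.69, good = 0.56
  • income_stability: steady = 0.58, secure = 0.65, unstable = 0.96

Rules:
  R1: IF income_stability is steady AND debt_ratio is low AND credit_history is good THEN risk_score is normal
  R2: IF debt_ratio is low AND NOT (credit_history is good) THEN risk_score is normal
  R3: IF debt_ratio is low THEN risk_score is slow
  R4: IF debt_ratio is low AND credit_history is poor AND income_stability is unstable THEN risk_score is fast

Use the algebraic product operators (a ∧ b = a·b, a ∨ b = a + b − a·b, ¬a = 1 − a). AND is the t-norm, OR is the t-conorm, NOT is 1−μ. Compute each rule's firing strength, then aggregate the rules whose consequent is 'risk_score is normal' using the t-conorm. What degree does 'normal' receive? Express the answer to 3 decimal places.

R1: steady=0.58, low=0.82, good=0.56; AND[a·b] → w = 0.2663
R2: low=0.82, ¬good=1−0.56=0.44; AND[a·b] → w = 0.3608
R3: low=0.82 → w = 0.8200
R4: low=0.82, poor=0.69, unstable=0.96; AND[a·b] → w = 0.5432
Rules with consequent 'normal': {R1, R2} → strengths 0.2663, 0.3608
Aggregate via t-conorm [a + b − a·b]: 0.5310

0.531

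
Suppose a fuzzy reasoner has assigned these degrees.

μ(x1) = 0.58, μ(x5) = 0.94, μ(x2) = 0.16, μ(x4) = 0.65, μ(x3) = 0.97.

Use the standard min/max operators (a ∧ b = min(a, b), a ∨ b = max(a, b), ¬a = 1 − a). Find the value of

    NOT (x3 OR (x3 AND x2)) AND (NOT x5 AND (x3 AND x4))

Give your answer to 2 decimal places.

0.03

x3 AND x2 = min(a, b) on (0.97, 0.16) = 0.16
x3 OR (x3 AND x2) = max(a, b) on (0.97, 0.16) = 0.97
NOT (x3 OR (x3 AND x2)) = 1 − 0.97 = 0.03
NOT x5 = 1 − 0.94 = 0.06
x3 AND x4 = min(a, b) on (0.97, 0.65) = 0.65
NOT x5 AND (x3 AND x4) = min(a, b) on (0.06, 0.65) = 0.06
NOT (x3 OR (x3 AND x2)) AND (NOT x5 AND (x3 AND x4)) = min(a, b) on (0.03, 0.06) = 0.03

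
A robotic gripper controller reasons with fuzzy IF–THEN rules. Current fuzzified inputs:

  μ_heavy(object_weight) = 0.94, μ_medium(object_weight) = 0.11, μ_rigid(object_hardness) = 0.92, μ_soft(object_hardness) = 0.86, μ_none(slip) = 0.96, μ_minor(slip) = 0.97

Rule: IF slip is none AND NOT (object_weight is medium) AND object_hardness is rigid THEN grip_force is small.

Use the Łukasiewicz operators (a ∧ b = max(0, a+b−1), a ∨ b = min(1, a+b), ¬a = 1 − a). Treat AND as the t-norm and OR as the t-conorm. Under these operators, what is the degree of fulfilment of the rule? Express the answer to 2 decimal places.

firing strength: none=0.96, ¬medium=1−0.11=0.89, rigid=0.92; AND[max(0, a+b−1)] → w = 0.77

0.77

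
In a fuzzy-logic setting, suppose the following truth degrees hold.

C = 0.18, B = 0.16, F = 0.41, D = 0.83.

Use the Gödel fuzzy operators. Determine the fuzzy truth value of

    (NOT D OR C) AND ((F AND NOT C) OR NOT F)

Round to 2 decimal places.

0.18

NOT D = 1 − 0.83 = 0.17
NOT D OR C = max(a, b) on (0.17, 0.18) = 0.18
NOT C = 1 − 0.18 = 0.82
F AND NOT C = min(a, b) on (0.41, 0.82) = 0.41
NOT F = 1 − 0.41 = 0.59
(F AND NOT C) OR NOT F = max(a, b) on (0.41, 0.59) = 0.59
(NOT D OR C) AND ((F AND NOT C) OR NOT F) = min(a, b) on (0.18, 0.59) = 0.18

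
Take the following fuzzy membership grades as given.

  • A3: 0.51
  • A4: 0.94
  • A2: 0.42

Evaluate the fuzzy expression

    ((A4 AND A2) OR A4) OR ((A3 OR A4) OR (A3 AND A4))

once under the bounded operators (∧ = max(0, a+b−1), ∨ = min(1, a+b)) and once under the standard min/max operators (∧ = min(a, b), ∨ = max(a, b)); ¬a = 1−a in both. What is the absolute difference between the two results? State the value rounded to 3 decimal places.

Under bounded:
  A4 AND A2 = max(0, a+b−1) on (0.94, 0.42) = 0.36
  (A4 AND A2) OR A4 = min(1, a+b) on (0.36, 0.94) = 1.00
  A3 OR A4 = min(1, a+b) on (0.51, 0.94) = 1.00
  A3 AND A4 = max(0, a+b−1) on (0.51, 0.94) = 0.45
  (A3 OR A4) OR (A3 AND A4) = min(1, a+b) on (1.00, 0.45) = 1.00
  ((A4 AND A2) OR A4) OR ((A3 OR A4) OR (A3 AND A4)) = min(1, a+b) on (1.00, 1.00) = 1.00
  → value = 1.0000
Under standard min/max:
  A4 AND A2 = min(a, b) on (0.94, 0.42) = 0.42
  (A4 AND A2) OR A4 = max(a, b) on (0.42, 0.94) = 0.94
  A3 OR A4 = max(a, b) on (0.51, 0.94) = 0.94
  A3 AND A4 = min(a, b) on (0.51, 0.94) = 0.51
  (A3 OR A4) OR (A3 AND A4) = max(a, b) on (0.94, 0.51) = 0.94
  ((A4 AND A2) OR A4) OR ((A3 OR A4) OR (A3 AND A4)) = max(a, b) on (0.94, 0.94) = 0.94
  → value = 0.9400
|1.0000 − 0.9400| = 0.060

0.060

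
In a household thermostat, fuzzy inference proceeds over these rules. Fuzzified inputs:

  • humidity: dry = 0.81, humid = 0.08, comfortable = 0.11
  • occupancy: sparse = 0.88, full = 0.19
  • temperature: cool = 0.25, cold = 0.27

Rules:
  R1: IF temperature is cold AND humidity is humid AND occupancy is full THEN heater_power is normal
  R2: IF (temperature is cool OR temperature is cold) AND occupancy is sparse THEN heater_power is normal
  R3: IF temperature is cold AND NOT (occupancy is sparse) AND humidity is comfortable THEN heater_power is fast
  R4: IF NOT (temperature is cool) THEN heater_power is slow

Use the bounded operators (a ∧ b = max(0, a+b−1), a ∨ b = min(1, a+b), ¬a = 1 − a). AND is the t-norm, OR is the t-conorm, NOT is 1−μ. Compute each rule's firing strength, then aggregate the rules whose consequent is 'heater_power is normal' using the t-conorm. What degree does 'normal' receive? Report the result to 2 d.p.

0.40

R1: cold=0.27, humid=0.08, full=0.19; AND[max(0, a+b−1)] → w = 0.00
R2: (cool=0.25 OR cold=0.27) = 0.52; AND[max(0, a+b−1)] with sparse=0.88 → w = 0.40
R3: cold=0.27, ¬sparse=1−0.88=0.12, comfortable=0.11; AND[max(0, a+b−1)] → w = 0.00
R4: ¬cool=1−0.25=0.75 → w = 0.75
Rules with consequent 'normal': {R1, R2} → strengths 0.00, 0.40
Aggregate via t-conorm [min(1, a+b)]: 0.40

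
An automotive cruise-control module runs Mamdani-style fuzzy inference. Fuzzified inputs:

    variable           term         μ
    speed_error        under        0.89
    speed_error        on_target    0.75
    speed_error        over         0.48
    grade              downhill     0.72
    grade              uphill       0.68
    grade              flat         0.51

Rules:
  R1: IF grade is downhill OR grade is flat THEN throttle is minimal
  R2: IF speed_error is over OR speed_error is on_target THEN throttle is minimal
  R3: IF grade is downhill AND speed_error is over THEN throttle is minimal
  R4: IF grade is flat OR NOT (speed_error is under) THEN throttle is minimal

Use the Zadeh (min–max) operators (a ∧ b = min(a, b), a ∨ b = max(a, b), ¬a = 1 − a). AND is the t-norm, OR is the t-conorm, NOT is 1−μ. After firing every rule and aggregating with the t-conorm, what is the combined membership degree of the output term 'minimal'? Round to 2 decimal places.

R1: downhill=0.72, flat=0.51; OR[max(a, b)] → w = 0.72
R2: over=0.48, on_target=0.75; OR[max(a, b)] → w = 0.75
R3: downhill=0.72, over=0.48; AND[min(a, b)] → w = 0.48
R4: flat=0.51, ¬under=1−0.89=0.11; OR[max(a, b)] → w = 0.51
Rules with consequent 'minimal': {R1, R2, R3, R4} → strengths 0.72, 0.75, 0.48, 0.51
Aggregate via t-conorm [max(a, b)]: 0.75

0.75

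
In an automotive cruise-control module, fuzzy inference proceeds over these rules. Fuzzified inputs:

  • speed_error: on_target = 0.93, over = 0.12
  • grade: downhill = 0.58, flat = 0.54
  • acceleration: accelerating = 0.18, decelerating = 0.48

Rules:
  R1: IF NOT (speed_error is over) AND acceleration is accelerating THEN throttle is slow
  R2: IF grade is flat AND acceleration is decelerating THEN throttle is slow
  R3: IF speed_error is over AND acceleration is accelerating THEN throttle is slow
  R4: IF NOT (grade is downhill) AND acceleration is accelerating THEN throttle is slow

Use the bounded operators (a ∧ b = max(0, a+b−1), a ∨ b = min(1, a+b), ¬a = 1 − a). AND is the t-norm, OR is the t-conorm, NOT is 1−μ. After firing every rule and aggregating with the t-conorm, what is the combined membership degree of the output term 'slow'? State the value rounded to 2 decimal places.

0.08

R1: ¬over=1−0.12=0.88, accelerating=0.18; AND[max(0, a+b−1)] → w = 0.06
R2: flat=0.54, decelerating=0.48; AND[max(0, a+b−1)] → w = 0.02
R3: over=0.12, accelerating=0.18; AND[max(0, a+b−1)] → w = 0.00
R4: ¬downhill=1−0.58=0.42, accelerating=0.18; AND[max(0, a+b−1)] → w = 0.00
Rules with consequent 'slow': {R1, R2, R3, R4} → strengths 0.06, 0.02, 0.00, 0.00
Aggregate via t-conorm [min(1, a+b)]: 0.08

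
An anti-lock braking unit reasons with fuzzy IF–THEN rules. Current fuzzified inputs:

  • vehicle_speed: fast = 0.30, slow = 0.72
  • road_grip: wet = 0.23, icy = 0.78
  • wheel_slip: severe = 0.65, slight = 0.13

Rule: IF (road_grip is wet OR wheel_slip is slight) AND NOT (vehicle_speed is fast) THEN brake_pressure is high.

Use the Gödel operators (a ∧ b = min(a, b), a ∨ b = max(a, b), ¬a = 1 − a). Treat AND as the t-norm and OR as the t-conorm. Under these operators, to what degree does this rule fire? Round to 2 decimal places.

0.23

firing strength: (wet=0.23 OR slight=0.13) = 0.23; AND[min(a, b)] with ¬fast=1−0.30=0.70 → w = 0.23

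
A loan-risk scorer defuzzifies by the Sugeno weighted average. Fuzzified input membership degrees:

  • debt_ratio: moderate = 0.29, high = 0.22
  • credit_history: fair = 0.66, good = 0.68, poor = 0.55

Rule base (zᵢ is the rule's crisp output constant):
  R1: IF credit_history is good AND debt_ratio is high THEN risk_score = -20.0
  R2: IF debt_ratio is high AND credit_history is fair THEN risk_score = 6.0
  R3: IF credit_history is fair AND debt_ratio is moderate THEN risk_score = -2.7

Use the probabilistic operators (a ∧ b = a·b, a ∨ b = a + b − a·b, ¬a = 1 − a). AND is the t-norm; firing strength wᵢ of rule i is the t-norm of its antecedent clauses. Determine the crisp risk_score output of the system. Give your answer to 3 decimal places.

-5.425

R1 (z=-20.0): good=0.68, high=0.22; AND[a·b] → w = 0.1496
R2 (z=6.0): high=0.22, fair=0.66; AND[a·b] → w = 0.1452
R3 (z=-2.7): fair=0.66, moderate=0.29; AND[a·b] → w = 0.1914
Weighted average = (0.1496·-20.0 + 0.1452·6.0 + 0.1914·-2.7) / (0.1496 + 0.1452 + 0.1914)
  = -2.6376 / 0.4862 = -5.425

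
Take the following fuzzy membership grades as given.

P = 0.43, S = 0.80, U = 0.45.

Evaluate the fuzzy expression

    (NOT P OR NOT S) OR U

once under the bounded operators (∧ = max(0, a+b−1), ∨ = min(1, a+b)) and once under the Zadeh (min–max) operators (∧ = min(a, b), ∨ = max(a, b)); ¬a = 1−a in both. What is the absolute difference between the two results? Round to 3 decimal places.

Under bounded:
  NOT P = 1 − 0.43 = 0.57
  NOT S = 1 − 0.80 = 0.20
  NOT P OR NOT S = min(1, a+b) on (0.57, 0.20) = 0.77
  (NOT P OR NOT S) OR U = min(1, a+b) on (0.77, 0.45) = 1.00
  → value = 1.0000
Under Zadeh (min–max):
  NOT P = 1 − 0.43 = 0.57
  NOT S = 1 − 0.80 = 0.20
  NOT P OR NOT S = max(a, b) on (0.57, 0.20) = 0.57
  (NOT P OR NOT S) OR U = max(a, b) on (0.57, 0.45) = 0.57
  → value = 0.5700
|1.0000 − 0.5700| = 0.430

0.430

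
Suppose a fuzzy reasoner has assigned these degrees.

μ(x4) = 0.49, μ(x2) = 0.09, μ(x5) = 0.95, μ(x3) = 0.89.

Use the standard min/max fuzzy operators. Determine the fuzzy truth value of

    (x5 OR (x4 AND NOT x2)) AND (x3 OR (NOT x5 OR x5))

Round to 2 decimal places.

0.95

NOT x2 = 1 − 0.09 = 0.91
x4 AND NOT x2 = min(a, b) on (0.49, 0.91) = 0.49
x5 OR (x4 AND NOT x2) = max(a, b) on (0.95, 0.49) = 0.95
NOT x5 = 1 − 0.95 = 0.05
NOT x5 OR x5 = max(a, b) on (0.05, 0.95) = 0.95
x3 OR (NOT x5 OR x5) = max(a, b) on (0.89, 0.95) = 0.95
(x5 OR (x4 AND NOT x2)) AND (x3 OR (NOT x5 OR x5)) = min(a, b) on (0.95, 0.95) = 0.95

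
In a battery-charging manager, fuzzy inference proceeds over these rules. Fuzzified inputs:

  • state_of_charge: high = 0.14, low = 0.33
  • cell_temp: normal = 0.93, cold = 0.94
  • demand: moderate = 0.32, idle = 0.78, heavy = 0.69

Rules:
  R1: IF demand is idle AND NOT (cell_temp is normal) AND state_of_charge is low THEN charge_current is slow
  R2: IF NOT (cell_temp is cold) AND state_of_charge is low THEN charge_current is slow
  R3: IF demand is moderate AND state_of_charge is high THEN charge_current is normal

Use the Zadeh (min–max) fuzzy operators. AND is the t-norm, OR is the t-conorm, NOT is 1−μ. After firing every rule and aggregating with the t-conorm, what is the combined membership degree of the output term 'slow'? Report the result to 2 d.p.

0.07

R1: idle=0.78, ¬normal=1−0.93=0.07, low=0.33; AND[min(a, b)] → w = 0.07
R2: ¬cold=1−0.94=0.06, low=0.33; AND[min(a, b)] → w = 0.06
R3: moderate=0.32, high=0.14; AND[min(a, b)] → w = 0.14
Rules with consequent 'slow': {R1, R2} → strengths 0.07, 0.06
Aggregate via t-conorm [max(a, b)]: 0.07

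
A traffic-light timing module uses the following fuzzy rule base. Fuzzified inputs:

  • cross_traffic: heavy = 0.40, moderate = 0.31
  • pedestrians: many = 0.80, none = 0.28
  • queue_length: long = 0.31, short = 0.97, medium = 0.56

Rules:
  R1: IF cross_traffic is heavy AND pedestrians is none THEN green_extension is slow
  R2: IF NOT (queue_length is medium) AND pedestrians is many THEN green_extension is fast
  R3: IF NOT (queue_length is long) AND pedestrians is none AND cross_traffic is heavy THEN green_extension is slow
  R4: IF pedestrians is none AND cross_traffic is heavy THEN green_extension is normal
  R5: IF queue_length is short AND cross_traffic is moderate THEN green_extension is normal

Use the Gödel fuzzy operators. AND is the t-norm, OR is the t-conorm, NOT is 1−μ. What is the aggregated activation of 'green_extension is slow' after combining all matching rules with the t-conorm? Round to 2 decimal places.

R1: heavy=0.40, none=0.28; AND[min(a, b)] → w = 0.28
R2: ¬medium=1−0.56=0.44, many=0.80; AND[min(a, b)] → w = 0.44
R3: ¬long=1−0.31=0.69, none=0.28, heavy=0.40; AND[min(a, b)] → w = 0.28
R4: none=0.28, heavy=0.40; AND[min(a, b)] → w = 0.28
R5: short=0.97, moderate=0.31; AND[min(a, b)] → w = 0.31
Rules with consequent 'slow': {R1, R3} → strengths 0.28, 0.28
Aggregate via t-conorm [max(a, b)]: 0.28

0.28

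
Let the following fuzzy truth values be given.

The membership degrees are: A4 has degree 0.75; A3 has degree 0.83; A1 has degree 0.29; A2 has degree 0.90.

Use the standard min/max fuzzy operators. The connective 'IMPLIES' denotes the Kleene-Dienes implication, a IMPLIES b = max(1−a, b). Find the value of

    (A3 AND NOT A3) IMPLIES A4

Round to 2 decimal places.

NOT A3 = 1 − 0.83 = 0.17
A3 AND NOT A3 = min(a, b) on (0.83, 0.17) = 0.17
(A3 AND NOT A3) IMPLIES A4  [Kleene-Dienes: max(1−a, b)] with a=0.17, b=0.75 → 0.83

0.83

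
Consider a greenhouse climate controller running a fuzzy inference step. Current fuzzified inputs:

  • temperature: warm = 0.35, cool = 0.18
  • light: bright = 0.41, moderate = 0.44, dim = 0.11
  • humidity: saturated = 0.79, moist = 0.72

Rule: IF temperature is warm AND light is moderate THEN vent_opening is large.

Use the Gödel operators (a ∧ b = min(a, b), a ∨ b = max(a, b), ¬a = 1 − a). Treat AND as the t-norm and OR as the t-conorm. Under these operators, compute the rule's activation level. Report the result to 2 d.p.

firing strength: warm=0.35, moderate=0.44; AND[min(a, b)] → w = 0.35

0.35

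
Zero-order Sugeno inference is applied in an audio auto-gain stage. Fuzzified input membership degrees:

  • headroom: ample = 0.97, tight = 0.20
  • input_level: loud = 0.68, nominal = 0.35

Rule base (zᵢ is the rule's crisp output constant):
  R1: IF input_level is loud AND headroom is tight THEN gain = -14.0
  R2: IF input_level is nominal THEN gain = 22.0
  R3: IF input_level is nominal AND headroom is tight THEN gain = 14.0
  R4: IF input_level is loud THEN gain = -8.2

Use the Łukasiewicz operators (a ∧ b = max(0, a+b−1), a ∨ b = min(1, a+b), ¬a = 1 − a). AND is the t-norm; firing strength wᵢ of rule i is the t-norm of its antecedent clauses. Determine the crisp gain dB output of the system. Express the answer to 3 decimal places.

2.062

R1 (z=-14.0): loud=0.68, tight=0.20; AND[max(0, a+b−1)] → w = 0.00
R2 (z=22.0): nominal=0.35 → w = 0.35
R3 (z=14.0): nominal=0.35, tight=0.20; AND[max(0, a+b−1)] → w = 0.00
R4 (z=-8.2): loud=0.68 → w = 0.68
Weighted average = (0.00·-14.0 + 0.35·22.0 + 0.00·14.0 + 0.68·-8.2) / (0.00 + 0.35 + 0.00 + 0.68)
  = 2.1240 / 1.0300 = 2.062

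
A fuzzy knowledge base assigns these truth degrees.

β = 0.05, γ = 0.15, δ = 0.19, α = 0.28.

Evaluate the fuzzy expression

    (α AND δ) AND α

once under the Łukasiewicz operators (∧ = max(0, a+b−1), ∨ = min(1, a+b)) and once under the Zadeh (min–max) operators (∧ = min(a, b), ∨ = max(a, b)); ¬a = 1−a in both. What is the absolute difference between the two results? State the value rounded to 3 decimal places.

0.190

Under Łukasiewicz:
  α AND δ = max(0, a+b−1) on (0.28, 0.19) = 0.00
  (α AND δ) AND α = max(0, a+b−1) on (0.00, 0.28) = 0.00
  → value = 0.0000
Under Zadeh (min–max):
  α AND δ = min(a, b) on (0.28, 0.19) = 0.19
  (α AND δ) AND α = min(a, b) on (0.19, 0.28) = 0.19
  → value = 0.1900
|0.0000 − 0.1900| = 0.190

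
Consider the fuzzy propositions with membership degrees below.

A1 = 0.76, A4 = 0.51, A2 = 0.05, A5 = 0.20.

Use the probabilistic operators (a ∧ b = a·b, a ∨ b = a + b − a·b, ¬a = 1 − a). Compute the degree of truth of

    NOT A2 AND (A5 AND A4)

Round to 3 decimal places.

0.097

NOT A2 = 1 − 0.0500 = 0.9500
A5 AND A4 = a·b on (0.2000, 0.5100) = 0.1020
NOT A2 AND (A5 AND A4) = a·b on (0.9500, 0.1020) = 0.0969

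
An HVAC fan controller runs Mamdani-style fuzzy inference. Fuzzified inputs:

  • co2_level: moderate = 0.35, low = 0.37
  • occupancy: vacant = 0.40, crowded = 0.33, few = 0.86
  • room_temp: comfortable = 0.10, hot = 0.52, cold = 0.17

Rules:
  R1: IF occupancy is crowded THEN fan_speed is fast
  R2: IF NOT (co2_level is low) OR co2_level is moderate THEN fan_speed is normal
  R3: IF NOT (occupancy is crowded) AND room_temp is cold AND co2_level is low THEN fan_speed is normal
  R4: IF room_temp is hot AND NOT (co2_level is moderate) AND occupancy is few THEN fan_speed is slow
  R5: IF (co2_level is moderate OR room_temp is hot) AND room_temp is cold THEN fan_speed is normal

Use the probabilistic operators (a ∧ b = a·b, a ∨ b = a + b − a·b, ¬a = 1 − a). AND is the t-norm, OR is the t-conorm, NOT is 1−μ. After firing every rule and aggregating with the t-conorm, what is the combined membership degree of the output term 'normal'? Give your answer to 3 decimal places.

R1: crowded=0.33 → w = 0.3300
R2: ¬low=1−0.37=0.63, moderate=0.35; OR[a + b − a·b] → w = 0.7595
R3: ¬crowded=1−0.33=0.67, cold=0.17, low=0.37; AND[a·b] → w = 0.0421
R4: hot=0.52, ¬moderate=1−0.35=0.65, few=0.86; AND[a·b] → w = 0.2907
R5: (moderate=0.35 OR hot=0.52) = 0.6880; AND[a·b] with cold=0.17 → w = 0.1170
Rules with consequent 'normal': {R2, R3, R5} → strengths 0.7595, 0.0421, 0.1170
Aggregate via t-conorm [a + b − a·b]: 0.7966

0.797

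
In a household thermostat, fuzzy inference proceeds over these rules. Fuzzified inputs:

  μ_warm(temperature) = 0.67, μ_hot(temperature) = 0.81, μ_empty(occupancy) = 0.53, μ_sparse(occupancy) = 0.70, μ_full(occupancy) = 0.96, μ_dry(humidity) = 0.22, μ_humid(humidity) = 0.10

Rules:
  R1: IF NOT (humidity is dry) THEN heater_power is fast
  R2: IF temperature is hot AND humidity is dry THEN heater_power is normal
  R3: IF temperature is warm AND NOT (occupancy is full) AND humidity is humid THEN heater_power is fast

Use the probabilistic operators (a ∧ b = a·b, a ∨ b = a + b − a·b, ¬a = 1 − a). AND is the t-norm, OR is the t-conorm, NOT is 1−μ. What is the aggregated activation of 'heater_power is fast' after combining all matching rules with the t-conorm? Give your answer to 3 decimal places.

0.781

R1: ¬dry=1−0.22=0.78 → w = 0.7800
R2: hot=0.81, dry=0.22; AND[a·b] → w = 0.1782
R3: warm=0.67, ¬full=1−0.96=0.04, humid=0.10; AND[a·b] → w = 0.0027
Rules with consequent 'fast': {R1, R3} → strengths 0.7800, 0.0027
Aggregate via t-conorm [a + b − a·b]: 0.7806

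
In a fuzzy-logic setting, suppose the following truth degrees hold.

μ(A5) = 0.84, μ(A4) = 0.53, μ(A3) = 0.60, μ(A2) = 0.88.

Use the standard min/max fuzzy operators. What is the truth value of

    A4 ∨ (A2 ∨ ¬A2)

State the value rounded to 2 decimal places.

¬A2 = 1 − 0.88 = 0.12
A2 ∨ ¬A2 = max(a, b) on (0.88, 0.12) = 0.88
A4 ∨ (A2 ∨ ¬A2) = max(a, b) on (0.53, 0.88) = 0.88

0.88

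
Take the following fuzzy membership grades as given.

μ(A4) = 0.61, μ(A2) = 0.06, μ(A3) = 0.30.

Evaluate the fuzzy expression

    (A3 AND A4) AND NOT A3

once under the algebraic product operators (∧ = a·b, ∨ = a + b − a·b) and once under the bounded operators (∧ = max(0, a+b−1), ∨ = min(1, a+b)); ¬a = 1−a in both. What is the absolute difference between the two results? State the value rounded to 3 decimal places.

0.128

Under algebraic product:
  A3 AND A4 = a·b on (0.3000, 0.6100) = 0.1830
  NOT A3 = 1 − 0.3000 = 0.7000
  (A3 AND A4) AND NOT A3 = a·b on (0.1830, 0.7000) = 0.1281
  → value = 0.1281
Under bounded:
  A3 AND A4 = max(0, a+b−1) on (0.30, 0.61) = 0.00
  NOT A3 = 1 − 0.30 = 0.70
  (A3 AND A4) AND NOT A3 = max(0, a+b−1) on (0.00, 0.70) = 0.00
  → value = 0.0000
|0.1281 − 0.0000| = 0.128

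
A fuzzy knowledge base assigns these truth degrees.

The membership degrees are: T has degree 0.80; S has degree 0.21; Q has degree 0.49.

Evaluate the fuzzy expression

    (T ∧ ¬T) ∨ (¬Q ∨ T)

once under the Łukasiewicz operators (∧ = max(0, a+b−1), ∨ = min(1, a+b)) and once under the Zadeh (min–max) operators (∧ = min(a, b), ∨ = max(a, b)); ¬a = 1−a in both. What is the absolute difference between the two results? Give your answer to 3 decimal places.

0.200

Under Łukasiewicz:
  ¬T = 1 − 0.80 = 0.20
  T ∧ ¬T = max(0, a+b−1) on (0.80, 0.20) = 0.00
  ¬Q = 1 − 0.49 = 0.51
  ¬Q ∨ T = min(1, a+b) on (0.51, 0.80) = 1.00
  (T ∧ ¬T) ∨ (¬Q ∨ T) = min(1, a+b) on (0.00, 1.00) = 1.00
  → value = 1.0000
Under Zadeh (min–max):
  ¬T = 1 − 0.80 = 0.20
  T ∧ ¬T = min(a, b) on (0.80, 0.20) = 0.20
  ¬Q = 1 − 0.49 = 0.51
  ¬Q ∨ T = max(a, b) on (0.51, 0.80) = 0.80
  (T ∧ ¬T) ∨ (¬Q ∨ T) = max(a, b) on (0.20, 0.80) = 0.80
  → value = 0.8000
|1.0000 − 0.8000| = 0.200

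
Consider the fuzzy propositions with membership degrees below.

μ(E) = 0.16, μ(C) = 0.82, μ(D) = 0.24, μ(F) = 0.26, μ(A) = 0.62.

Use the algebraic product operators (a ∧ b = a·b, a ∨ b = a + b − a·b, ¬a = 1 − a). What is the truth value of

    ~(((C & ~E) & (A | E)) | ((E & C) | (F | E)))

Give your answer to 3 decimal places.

0.287

~E = 1 − 0.1600 = 0.8400
C & ~E = a·b on (0.8200, 0.8400) = 0.6888
A | E = a + b − a·b on (0.6200, 0.1600) = 0.6808
(C & ~E) & (A | E) = a·b on (0.6888, 0.6808) = 0.4689
E & C = a·b on (0.1600, 0.8200) = 0.1312
F | E = a + b − a·b on (0.2600, 0.1600) = 0.3784
(E & C) | (F | E) = a + b − a·b on (0.1312, 0.3784) = 0.4600
((C & ~E) & (A | E)) | ((E & C) | (F | E)) = a + b − a·b on (0.4689, 0.4600) = 0.7132
~(((C & ~E) & (A | E)) | ((E & C) | (F | E))) = 1 − 0.7132 = 0.2868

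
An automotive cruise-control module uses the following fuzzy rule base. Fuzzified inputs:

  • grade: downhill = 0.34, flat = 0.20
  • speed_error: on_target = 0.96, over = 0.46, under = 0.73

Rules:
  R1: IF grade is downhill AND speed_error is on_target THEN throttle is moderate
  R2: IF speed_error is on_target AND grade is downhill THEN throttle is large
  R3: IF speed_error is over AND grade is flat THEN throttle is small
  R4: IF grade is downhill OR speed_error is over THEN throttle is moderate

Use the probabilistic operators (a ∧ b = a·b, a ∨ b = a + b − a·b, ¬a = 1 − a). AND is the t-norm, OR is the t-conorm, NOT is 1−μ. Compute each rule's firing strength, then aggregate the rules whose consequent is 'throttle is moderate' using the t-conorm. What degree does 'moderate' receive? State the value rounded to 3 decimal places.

0.760

R1: downhill=0.34, on_target=0.96; AND[a·b] → w = 0.3264
R2: on_target=0.96, downhill=0.34; AND[a·b] → w = 0.3264
R3: over=0.46, flat=0.20; AND[a·b] → w = 0.0920
R4: downhill=0.34, over=0.46; OR[a + b − a·b] → w = 0.6436
Rules with consequent 'moderate': {R1, R4} → strengths 0.3264, 0.6436
Aggregate via t-conorm [a + b − a·b]: 0.7599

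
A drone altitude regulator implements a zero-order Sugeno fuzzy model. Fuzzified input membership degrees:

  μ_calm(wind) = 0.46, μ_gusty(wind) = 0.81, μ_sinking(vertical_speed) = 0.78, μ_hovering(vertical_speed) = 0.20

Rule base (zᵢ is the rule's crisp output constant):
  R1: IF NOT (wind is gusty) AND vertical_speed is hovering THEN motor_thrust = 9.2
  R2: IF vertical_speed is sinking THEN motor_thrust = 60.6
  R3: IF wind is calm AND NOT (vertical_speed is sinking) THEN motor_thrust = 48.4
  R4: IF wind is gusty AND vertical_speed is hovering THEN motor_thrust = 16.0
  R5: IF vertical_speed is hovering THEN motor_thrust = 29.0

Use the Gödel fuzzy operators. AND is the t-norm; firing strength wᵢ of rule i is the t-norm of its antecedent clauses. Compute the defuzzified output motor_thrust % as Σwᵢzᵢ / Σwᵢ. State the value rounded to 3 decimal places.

R1 (z=9.2): ¬gusty=1−0.81=0.19, hovering=0.20; AND[min(a, b)] → w = 0.19
R2 (z=60.6): sinking=0.78 → w = 0.78
R3 (z=48.4): calm=0.46, ¬sinking=1−0.78=0.22; AND[min(a, b)] → w = 0.22
R4 (z=16.0): gusty=0.81, hovering=0.20; AND[min(a, b)] → w = 0.20
R5 (z=29.0): hovering=0.20 → w = 0.20
Weighted average = (0.19·9.2 + 0.78·60.6 + 0.22·48.4 + 0.20·16.0 + 0.20·29.0) / (0.19 + 0.78 + 0.22 + 0.20 + 0.20)
  = 68.6640 / 1.5900 = 43.185

43.185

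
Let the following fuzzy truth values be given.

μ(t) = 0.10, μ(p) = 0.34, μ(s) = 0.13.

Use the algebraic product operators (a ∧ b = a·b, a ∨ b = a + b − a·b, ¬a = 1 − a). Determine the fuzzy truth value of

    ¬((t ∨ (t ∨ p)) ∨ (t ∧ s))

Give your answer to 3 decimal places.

t ∨ p = a + b − a·b on (0.1000, 0.3400) = 0.4060
t ∨ (t ∨ p) = a + b − a·b on (0.1000, 0.4060) = 0.4654
t ∧ s = a·b on (0.1000, 0.1300) = 0.0130
(t ∨ (t ∨ p)) ∨ (t ∧ s) = a + b − a·b on (0.4654, 0.0130) = 0.4723
¬((t ∨ (t ∨ p)) ∨ (t ∧ s)) = 1 − 0.4723 = 0.5277

0.528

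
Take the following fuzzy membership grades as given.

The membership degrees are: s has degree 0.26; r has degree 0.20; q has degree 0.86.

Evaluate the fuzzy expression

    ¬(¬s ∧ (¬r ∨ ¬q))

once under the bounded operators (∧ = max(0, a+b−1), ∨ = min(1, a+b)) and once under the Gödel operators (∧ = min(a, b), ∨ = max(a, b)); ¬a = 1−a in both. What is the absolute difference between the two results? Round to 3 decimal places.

0.060

Under bounded:
  ¬s = 1 − 0.26 = 0.74
  ¬r = 1 − 0.20 = 0.80
  ¬q = 1 − 0.86 = 0.14
  ¬r ∨ ¬q = min(1, a+b) on (0.80, 0.14) = 0.94
  ¬s ∧ (¬r ∨ ¬q) = max(0, a+b−1) on (0.74, 0.94) = 0.68
  ¬(¬s ∧ (¬r ∨ ¬q)) = 1 − 0.68 = 0.32
  → value = 0.3200
Under Gödel:
  ¬s = 1 − 0.26 = 0.74
  ¬r = 1 − 0.20 = 0.80
  ¬q = 1 − 0.86 = 0.14
  ¬r ∨ ¬q = max(a, b) on (0.80, 0.14) = 0.80
  ¬s ∧ (¬r ∨ ¬q) = min(a, b) on (0.74, 0.80) = 0.74
  ¬(¬s ∧ (¬r ∨ ¬q)) = 1 − 0.74 = 0.26
  → value = 0.2600
|0.3200 − 0.2600| = 0.060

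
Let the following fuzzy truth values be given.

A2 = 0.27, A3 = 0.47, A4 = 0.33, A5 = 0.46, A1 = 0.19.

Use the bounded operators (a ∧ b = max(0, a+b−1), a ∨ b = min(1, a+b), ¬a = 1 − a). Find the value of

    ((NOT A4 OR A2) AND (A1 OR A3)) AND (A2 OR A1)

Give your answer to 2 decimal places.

0.06

NOT A4 = 1 − 0.33 = 0.67
NOT A4 OR A2 = min(1, a+b) on (0.67, 0.27) = 0.94
A1 OR A3 = min(1, a+b) on (0.19, 0.47) = 0.66
(NOT A4 OR A2) AND (A1 OR A3) = max(0, a+b−1) on (0.94, 0.66) = 0.60
A2 OR A1 = min(1, a+b) on (0.27, 0.19) = 0.46
((NOT A4 OR A2) AND (A1 OR A3)) AND (A2 OR A1) = max(0, a+b−1) on (0.60, 0.46) = 0.06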